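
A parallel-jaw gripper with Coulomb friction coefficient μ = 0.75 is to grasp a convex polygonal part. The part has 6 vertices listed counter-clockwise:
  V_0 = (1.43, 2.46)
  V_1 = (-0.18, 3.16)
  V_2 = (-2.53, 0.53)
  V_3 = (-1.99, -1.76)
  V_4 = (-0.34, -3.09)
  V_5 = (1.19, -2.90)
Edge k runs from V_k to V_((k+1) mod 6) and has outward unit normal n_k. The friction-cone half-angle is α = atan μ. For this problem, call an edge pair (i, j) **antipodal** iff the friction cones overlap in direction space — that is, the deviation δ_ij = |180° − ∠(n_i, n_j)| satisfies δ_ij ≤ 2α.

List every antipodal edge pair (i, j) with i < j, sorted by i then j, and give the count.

count = 7; pairs: (0,2), (0,3), (0,4), (1,4), (1,5), (2,5), (3,5)

α = atan 0.75 = 36.87°;  2α = 73.74°
n_0 = (+0.3987, +0.9171)
n_1 = (-0.7457, +0.6663)
n_2 = (-0.9733, -0.2295)
n_3 = (-0.6276, -0.7786)
n_4 = (+0.1232, -0.9924)
n_5 = (+0.9990, -0.0447)
  (0,1): δ = 108.28°  ·
  (0,2): δ = 53.23°  ✓
  (0,3): δ = 15.37°  ✓
  (0,4): δ = 30.58°  ✓
  (0,5): δ = 110.93°  ·
  (1,2): δ = 124.95°  ·
  (1,3): δ = 87.09°  ·
  (1,4): δ = 41.14°  ✓
  (1,5): δ = 39.22°  ✓
  (2,3): δ = 142.14°  ·
  (2,4): δ = 96.19°  ·
  (2,5): δ = 15.83°  ✓
  (3,4): δ = 134.05°  ·
  (3,5): δ = 53.69°  ✓
  (4,5): δ = 99.64°  ·
antipodal pairs: 7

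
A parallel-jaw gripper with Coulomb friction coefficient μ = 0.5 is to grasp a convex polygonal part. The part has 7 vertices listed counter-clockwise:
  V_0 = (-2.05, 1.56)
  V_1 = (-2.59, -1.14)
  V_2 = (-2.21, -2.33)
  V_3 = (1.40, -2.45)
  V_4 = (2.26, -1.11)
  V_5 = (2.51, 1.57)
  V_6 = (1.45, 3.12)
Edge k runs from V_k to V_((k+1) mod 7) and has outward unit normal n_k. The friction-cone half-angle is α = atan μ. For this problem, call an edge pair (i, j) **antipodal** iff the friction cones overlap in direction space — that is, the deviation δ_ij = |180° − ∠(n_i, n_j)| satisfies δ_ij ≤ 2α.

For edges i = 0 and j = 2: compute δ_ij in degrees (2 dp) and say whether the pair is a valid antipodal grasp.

α = atan 0.5 = 26.57°;  2α = 53.13°
edge 0: e_0 = (-0.54, -2.70);  n_0 = (-0.9806, +0.1961)
edge 2: e_2 = (+3.61, -0.12);  n_2 = (-0.0332, -0.9994)
∠(n_0, n_2) = 99.41°
δ = |180° − 99.41°| = 80.59°
80.59° > 2α = 53.13°  →  invalid

δ = 80.59°, invalid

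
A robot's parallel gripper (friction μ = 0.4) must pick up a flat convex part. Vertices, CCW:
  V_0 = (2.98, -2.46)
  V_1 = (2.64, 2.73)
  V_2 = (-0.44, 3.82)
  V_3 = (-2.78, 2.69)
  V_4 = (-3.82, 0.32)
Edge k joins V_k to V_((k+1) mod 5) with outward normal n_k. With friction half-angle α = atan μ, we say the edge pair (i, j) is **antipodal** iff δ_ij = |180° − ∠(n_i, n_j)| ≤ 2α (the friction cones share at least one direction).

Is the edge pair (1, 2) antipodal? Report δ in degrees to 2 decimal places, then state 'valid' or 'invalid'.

δ = 134.74°, invalid

α = atan 0.4 = 21.80°;  2α = 43.60°
edge 1: e_1 = (-3.08, +1.09);  n_1 = (+0.3336, +0.9427)
edge 2: e_2 = (-2.34, -1.13);  n_2 = (-0.4349, +0.9005)
∠(n_1, n_2) = 45.26°
δ = |180° − 45.26°| = 134.74°
134.74° > 2α = 43.60°  →  invalid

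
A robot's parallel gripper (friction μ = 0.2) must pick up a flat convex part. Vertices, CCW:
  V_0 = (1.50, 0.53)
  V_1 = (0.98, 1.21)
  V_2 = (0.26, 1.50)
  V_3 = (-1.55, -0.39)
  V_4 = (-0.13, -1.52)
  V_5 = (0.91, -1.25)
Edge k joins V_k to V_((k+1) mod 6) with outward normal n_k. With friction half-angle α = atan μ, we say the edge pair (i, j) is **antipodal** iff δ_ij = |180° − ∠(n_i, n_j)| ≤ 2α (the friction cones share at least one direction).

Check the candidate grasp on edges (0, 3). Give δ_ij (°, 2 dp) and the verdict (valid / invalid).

α = atan 0.2 = 11.31°;  2α = 22.62°
edge 0: e_0 = (-0.52, +0.68);  n_0 = (+0.7944, +0.6075)
edge 3: e_3 = (+1.42, -1.13);  n_3 = (-0.6227, -0.7825)
∠(n_0, n_3) = 165.92°
δ = |180° − 165.92°| = 14.08°
14.08° ≤ 2α = 22.62°  →  valid

δ = 14.08°, valid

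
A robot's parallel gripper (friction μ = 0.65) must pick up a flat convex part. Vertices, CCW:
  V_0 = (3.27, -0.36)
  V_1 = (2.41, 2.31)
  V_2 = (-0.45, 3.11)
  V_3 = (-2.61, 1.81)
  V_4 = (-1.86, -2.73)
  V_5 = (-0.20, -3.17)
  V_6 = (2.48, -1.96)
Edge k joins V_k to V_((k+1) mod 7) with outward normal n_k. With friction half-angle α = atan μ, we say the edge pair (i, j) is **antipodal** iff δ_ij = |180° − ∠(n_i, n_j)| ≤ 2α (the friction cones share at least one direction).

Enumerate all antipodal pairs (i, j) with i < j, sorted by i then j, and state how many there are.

α = atan 0.65 = 33.02°;  2α = 66.05°
n_0 = (+0.9518, +0.3066)
n_1 = (+0.2694, +0.9630)
n_2 = (-0.5157, +0.8568)
n_3 = (-0.9866, -0.1630)
n_4 = (-0.2562, -0.9666)
n_5 = (+0.4115, -0.9114)
n_6 = (+0.8967, -0.4427)
  (0,1): δ = 123.48°  ·
  (0,2): δ = 76.81°  ·
  (0,3): δ = 8.47°  ✓
  (0,4): δ = 57.30°  ✓
  (0,5): δ = 96.45°  ·
  (0,6): δ = 135.87°  ·
  (1,2): δ = 133.33°  ·
  (1,3): δ = 64.99°  ✓
  (1,4): δ = 0.78°  ✓
  (1,5): δ = 39.93°  ✓
  (1,6): δ = 79.35°  ·
  (2,3): δ = 111.66°  ·
  (2,4): δ = 45.89°  ✓
  (2,5): δ = 6.74°  ✓
  (2,6): δ = 32.68°  ✓
  (3,4): δ = 114.23°  ·
  (3,5): δ = 75.08°  ·
  (3,6): δ = 35.66°  ✓
  (4,5): δ = 140.86°  ·
  (4,6): δ = 101.43°  ·
  (5,6): δ = 140.58°  ·
antipodal pairs: 9

count = 9; pairs: (0,3), (0,4), (1,3), (1,4), (1,5), (2,4), (2,5), (2,6), (3,6)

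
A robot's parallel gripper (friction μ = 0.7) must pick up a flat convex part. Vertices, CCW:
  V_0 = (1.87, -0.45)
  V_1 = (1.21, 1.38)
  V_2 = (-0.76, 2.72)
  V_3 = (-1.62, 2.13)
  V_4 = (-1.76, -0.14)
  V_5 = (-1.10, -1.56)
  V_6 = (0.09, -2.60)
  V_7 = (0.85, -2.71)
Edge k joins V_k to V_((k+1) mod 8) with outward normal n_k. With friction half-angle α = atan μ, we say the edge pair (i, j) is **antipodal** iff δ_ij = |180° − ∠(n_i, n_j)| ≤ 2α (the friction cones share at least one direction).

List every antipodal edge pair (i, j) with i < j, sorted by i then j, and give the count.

α = atan 0.7 = 34.99°;  2α = 69.98°
n_0 = (+0.9407, +0.3393)
n_1 = (+0.5624, +0.8268)
n_2 = (-0.5657, +0.8246)
n_3 = (-0.9981, +0.0616)
n_4 = (-0.9068, -0.4215)
n_5 = (-0.6581, -0.7530)
n_6 = (-0.1432, -0.9897)
n_7 = (+0.9115, -0.4114)
  (0,1): δ = 144.06°  ·
  (0,2): δ = 75.38°  ·
  (0,3): δ = 23.36°  ✓
  (0,4): δ = 5.10°  ✓
  (0,5): δ = 29.02°  ✓
  (0,6): δ = 61.93°  ✓
  (0,7): δ = 135.88°  ·
  (1,2): δ = 111.32°  ·
  (1,3): δ = 59.31°  ✓
  (1,4): δ = 30.85°  ✓
  (1,5): δ = 6.93°  ✓
  (1,6): δ = 25.99°  ✓
  (1,7): δ = 99.93°  ·
  (2,3): δ = 127.98°  ·
  (2,4): δ = 99.52°  ·
  (2,5): δ = 75.60°  ·
  (2,6): δ = 42.69°  ✓
  (2,7): δ = 31.26°  ✓
  (3,4): δ = 151.54°  ·
  (3,5): δ = 127.62°  ·
  (3,6): δ = 94.71°  ·
  (3,7): δ = 20.76°  ✓
  (4,5): δ = 156.08°  ·
  (4,6): δ = 123.16°  ·
  (4,7): δ = 49.22°  ✓
  (5,6): δ = 147.08°  ·
  (5,7): δ = 73.14°  ·
  (6,7): δ = 106.06°  ·
antipodal pairs: 12

count = 12; pairs: (0,3), (0,4), (0,5), (0,6), (1,3), (1,4), (1,5), (1,6), (2,6), (2,7), (3,7), (4,7)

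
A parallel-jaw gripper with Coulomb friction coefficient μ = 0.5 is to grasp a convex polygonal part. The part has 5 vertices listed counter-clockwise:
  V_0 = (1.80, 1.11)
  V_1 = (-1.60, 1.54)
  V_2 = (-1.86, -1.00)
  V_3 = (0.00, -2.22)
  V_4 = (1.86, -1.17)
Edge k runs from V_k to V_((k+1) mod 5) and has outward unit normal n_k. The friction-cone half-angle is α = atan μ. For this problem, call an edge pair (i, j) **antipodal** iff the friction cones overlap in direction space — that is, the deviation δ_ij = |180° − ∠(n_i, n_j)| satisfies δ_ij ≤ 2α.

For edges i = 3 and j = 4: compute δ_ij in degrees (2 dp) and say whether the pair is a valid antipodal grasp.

α = atan 0.5 = 26.57°;  2α = 53.13°
edge 3: e_3 = (+1.86, +1.05);  n_3 = (+0.4916, -0.8708)
edge 4: e_4 = (-0.06, +2.28);  n_4 = (+0.9997, +0.0263)
∠(n_3, n_4) = 62.06°
δ = |180° − 62.06°| = 117.94°
117.94° > 2α = 53.13°  →  invalid

δ = 117.94°, invalid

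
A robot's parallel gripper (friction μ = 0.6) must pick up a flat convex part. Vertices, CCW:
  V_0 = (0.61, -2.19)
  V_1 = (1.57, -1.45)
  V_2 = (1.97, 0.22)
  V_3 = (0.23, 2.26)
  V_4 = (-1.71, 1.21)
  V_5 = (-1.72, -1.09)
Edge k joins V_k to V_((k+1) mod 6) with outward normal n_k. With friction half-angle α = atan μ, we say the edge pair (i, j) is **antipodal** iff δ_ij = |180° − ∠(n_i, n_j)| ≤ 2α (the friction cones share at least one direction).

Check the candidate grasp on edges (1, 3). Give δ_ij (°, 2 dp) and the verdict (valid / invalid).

δ = 48.11°, valid

α = atan 0.6 = 30.96°;  2α = 61.93°
edge 1: e_1 = (+0.40, +1.67);  n_1 = (+0.9725, -0.2329)
edge 3: e_3 = (-1.94, -1.05);  n_3 = (-0.4760, +0.8795)
∠(n_1, n_3) = 131.89°
δ = |180° − 131.89°| = 48.11°
48.11° ≤ 2α = 61.93°  →  valid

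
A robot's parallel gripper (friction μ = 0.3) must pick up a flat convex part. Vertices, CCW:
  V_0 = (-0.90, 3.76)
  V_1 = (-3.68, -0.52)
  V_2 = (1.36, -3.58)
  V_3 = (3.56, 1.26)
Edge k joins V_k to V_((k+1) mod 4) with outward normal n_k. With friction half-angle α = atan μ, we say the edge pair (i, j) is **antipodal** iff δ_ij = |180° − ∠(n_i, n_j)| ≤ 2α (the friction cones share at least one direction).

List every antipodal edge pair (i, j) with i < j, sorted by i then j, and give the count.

count = 2; pairs: (0,2), (1,3)

α = atan 0.3 = 16.70°;  2α = 33.40°
n_0 = (-0.8386, +0.5447)
n_1 = (-0.5190, -0.8548)
n_2 = (+0.9104, -0.4138)
n_3 = (+0.4890, +0.8723)
  (0,1): δ = 88.26°  ·
  (0,2): δ = 8.56°  ✓
  (0,3): δ = 93.73°  ·
  (1,2): δ = 83.18°  ·
  (1,3): δ = 1.99°  ✓
  (2,3): δ = 94.83°  ·
antipodal pairs: 2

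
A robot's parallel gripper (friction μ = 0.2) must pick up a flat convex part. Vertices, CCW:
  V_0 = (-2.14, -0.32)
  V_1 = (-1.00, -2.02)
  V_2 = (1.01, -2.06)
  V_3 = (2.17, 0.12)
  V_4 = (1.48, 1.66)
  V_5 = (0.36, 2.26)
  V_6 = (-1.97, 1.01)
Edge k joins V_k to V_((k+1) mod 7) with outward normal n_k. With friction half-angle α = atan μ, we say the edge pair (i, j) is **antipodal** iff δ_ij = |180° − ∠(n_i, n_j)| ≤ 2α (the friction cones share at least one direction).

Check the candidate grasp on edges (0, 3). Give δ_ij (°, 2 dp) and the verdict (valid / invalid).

δ = 9.71°, valid

α = atan 0.2 = 11.31°;  2α = 22.62°
edge 0: e_0 = (+1.14, -1.70);  n_0 = (-0.8305, -0.5570)
edge 3: e_3 = (-0.69, +1.54);  n_3 = (+0.9126, +0.4089)
∠(n_0, n_3) = 170.29°
δ = |180° − 170.29°| = 9.71°
9.71° ≤ 2α = 22.62°  →  valid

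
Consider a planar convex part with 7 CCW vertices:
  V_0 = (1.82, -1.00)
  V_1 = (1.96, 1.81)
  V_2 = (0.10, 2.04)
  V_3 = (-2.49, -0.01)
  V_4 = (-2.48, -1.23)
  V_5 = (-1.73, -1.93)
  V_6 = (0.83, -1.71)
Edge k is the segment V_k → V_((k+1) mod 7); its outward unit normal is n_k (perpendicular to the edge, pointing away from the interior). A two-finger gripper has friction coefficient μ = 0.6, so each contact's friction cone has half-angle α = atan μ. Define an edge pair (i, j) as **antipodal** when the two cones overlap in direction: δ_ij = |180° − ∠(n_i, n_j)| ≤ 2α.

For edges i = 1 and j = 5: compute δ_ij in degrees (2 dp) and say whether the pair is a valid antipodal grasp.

δ = 11.96°, valid

α = atan 0.6 = 30.96°;  2α = 61.93°
edge 1: e_1 = (-1.86, +0.23);  n_1 = (+0.1227, +0.9924)
edge 5: e_5 = (+2.56, +0.22);  n_5 = (+0.0856, -0.9963)
∠(n_1, n_5) = 168.04°
δ = |180° − 168.04°| = 11.96°
11.96° ≤ 2α = 61.93°  →  valid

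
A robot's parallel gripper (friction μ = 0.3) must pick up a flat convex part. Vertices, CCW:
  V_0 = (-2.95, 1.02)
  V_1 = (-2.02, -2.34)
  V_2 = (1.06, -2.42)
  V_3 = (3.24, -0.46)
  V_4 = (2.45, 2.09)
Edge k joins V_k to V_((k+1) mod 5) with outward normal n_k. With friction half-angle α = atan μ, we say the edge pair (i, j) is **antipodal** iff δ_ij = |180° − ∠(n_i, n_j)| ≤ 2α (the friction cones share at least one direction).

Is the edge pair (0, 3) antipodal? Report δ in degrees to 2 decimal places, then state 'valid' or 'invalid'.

α = atan 0.3 = 16.70°;  2α = 33.40°
edge 0: e_0 = (+0.93, -3.36);  n_0 = (-0.9638, -0.2668)
edge 3: e_3 = (-0.79, +2.55);  n_3 = (+0.9552, +0.2959)
∠(n_0, n_3) = 178.26°
δ = |180° − 178.26°| = 1.74°
1.74° ≤ 2α = 33.40°  →  valid

δ = 1.74°, valid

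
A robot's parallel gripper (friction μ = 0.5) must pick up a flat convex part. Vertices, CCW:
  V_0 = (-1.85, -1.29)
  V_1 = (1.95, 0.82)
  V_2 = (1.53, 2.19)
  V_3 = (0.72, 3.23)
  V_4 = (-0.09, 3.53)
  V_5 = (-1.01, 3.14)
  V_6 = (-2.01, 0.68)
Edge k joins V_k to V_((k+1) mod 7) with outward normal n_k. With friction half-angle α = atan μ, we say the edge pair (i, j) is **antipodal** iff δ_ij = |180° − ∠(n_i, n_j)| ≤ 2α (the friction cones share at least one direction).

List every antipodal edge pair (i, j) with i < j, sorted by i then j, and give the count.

α = atan 0.5 = 26.57°;  2α = 53.13°
n_0 = (+0.4854, -0.8743)
n_1 = (+0.9561, +0.2931)
n_2 = (+0.7889, +0.6145)
n_3 = (+0.3473, +0.9377)
n_4 = (-0.3903, +0.9207)
n_5 = (-0.9264, +0.3766)
n_6 = (-0.9967, -0.0810)
  (0,1): δ = 102.00°  ·
  (0,2): δ = 81.13°  ·
  (0,3): δ = 49.36°  ✓
  (0,4): δ = 6.07°  ✓
  (0,5): δ = 38.84°  ✓
  (0,6): δ = 65.60°  ·
  (1,2): δ = 159.13°  ·
  (1,3): δ = 127.37°  ·
  (1,4): δ = 84.07°  ·
  (1,5): δ = 39.17°  ✓
  (1,6): δ = 12.40°  ✓
  (2,3): δ = 148.24°  ·
  (2,4): δ = 104.94°  ·
  (2,5): δ = 60.04°  ·
  (2,6): δ = 33.27°  ✓
  (3,4): δ = 136.70°  ·
  (3,5): δ = 91.80°  ·
  (3,6): δ = 65.03°  ·
  (4,5): δ = 135.09°  ·
  (4,6): δ = 108.33°  ·
  (5,6): δ = 153.23°  ·
antipodal pairs: 6

count = 6; pairs: (0,3), (0,4), (0,5), (1,5), (1,6), (2,6)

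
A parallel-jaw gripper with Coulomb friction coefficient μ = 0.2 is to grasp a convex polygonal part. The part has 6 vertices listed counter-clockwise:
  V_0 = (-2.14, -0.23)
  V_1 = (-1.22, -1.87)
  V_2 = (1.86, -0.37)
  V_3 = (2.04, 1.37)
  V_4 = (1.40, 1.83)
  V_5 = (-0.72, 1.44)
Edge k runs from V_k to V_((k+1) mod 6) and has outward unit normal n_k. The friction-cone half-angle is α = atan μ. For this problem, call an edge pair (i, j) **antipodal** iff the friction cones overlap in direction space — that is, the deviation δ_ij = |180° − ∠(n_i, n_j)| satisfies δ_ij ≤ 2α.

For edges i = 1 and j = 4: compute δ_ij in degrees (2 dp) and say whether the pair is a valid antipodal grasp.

α = atan 0.2 = 11.31°;  2α = 22.62°
edge 1: e_1 = (+3.08, +1.50);  n_1 = (+0.4378, -0.8990)
edge 4: e_4 = (-2.12, -0.39);  n_4 = (-0.1809, +0.9835)
∠(n_1, n_4) = 164.46°
δ = |180° − 164.46°| = 15.54°
15.54° ≤ 2α = 22.62°  →  valid

δ = 15.54°, valid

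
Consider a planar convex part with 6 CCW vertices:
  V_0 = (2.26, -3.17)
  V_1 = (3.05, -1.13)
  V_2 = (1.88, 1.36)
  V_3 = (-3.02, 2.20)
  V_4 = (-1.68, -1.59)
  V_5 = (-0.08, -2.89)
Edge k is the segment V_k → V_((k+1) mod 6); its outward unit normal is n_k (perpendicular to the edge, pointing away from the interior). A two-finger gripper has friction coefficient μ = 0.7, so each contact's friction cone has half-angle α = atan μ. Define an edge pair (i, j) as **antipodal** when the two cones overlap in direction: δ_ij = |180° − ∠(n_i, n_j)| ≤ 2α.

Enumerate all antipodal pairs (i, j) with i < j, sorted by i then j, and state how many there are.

count = 7; pairs: (0,3), (1,3), (1,4), (1,5), (2,3), (2,4), (2,5)

α = atan 0.7 = 34.99°;  2α = 69.98°
n_0 = (+0.9325, -0.3611)
n_1 = (+0.9051, +0.4253)
n_2 = (+0.1690, +0.9856)
n_3 = (-0.9428, -0.3333)
n_4 = (-0.6306, -0.7761)
n_5 = (-0.1188, -0.9929)
  (0,1): δ = 133.66°  ·
  (0,2): δ = 78.56°  ·
  (0,3): δ = 40.64°  ✓
  (0,4): δ = 72.08°  ·
  (0,5): δ = 104.35°  ·
  (1,2): δ = 124.90°  ·
  (1,3): δ = 5.70°  ✓
  (1,4): δ = 25.74°  ✓
  (1,5): δ = 58.01°  ✓
  (2,3): δ = 60.80°  ✓
  (2,4): δ = 29.37°  ✓
  (2,5): δ = 2.90°  ✓
  (3,4): δ = 148.57°  ·
  (3,5): δ = 116.30°  ·
  (4,5): δ = 147.73°  ·
antipodal pairs: 7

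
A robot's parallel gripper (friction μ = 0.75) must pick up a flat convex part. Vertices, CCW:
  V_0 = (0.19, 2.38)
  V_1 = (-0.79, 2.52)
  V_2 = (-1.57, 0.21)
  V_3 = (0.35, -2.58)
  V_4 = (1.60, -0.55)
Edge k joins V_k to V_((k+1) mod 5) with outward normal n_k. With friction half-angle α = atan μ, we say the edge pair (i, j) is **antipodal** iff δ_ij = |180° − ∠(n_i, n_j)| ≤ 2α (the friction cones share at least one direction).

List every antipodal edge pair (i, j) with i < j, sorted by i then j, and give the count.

count = 6; pairs: (0,2), (0,3), (1,3), (1,4), (2,3), (2,4)

α = atan 0.75 = 36.87°;  2α = 73.74°
n_0 = (+0.1414, +0.9899)
n_1 = (-0.9474, +0.3199)
n_2 = (-0.8238, -0.5669)
n_3 = (+0.8515, -0.5243)
n_4 = (+0.9011, +0.4336)
  (0,1): δ = 100.53°  ·
  (0,2): δ = 47.34°  ✓
  (0,3): δ = 66.51°  ✓
  (0,4): δ = 123.83°  ·
  (1,2): δ = 126.81°  ·
  (1,3): δ = 12.97°  ✓
  (1,4): δ = 44.36°  ✓
  (2,3): δ = 66.16°  ✓
  (2,4): δ = 8.84°  ✓
  (3,4): δ = 122.68°  ·
antipodal pairs: 6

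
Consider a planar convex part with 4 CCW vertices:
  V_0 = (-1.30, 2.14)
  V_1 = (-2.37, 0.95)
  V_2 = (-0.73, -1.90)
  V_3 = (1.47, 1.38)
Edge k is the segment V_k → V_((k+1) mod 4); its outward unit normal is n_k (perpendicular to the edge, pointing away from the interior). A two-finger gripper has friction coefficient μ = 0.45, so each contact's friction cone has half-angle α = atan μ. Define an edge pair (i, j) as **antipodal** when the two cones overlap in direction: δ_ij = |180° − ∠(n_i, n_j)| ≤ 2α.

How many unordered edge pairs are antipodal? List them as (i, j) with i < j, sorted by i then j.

α = atan 0.45 = 24.23°;  2α = 48.46°
n_0 = (-0.7436, +0.6686)
n_1 = (-0.8667, -0.4988)
n_2 = (+0.8305, -0.5570)
n_3 = (+0.2646, +0.9644)
  (0,1): δ = 108.12°  ·
  (0,2): δ = 8.11°  ✓
  (0,3): δ = 116.62°  ·
  (1,2): δ = 63.77°  ·
  (1,3): δ = 44.74°  ✓
  (2,3): δ = 71.49°  ·
antipodal pairs: 2

count = 2; pairs: (0,2), (1,3)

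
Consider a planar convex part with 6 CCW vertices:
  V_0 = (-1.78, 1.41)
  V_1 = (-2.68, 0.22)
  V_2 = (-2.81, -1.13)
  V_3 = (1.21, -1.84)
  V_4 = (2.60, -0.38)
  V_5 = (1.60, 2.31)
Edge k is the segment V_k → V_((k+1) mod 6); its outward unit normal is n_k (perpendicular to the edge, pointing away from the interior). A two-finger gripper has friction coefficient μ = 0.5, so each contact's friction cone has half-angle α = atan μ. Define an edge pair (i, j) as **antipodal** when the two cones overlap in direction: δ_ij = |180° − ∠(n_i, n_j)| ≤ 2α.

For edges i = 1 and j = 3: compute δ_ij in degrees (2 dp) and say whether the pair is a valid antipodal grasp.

α = atan 0.5 = 26.57°;  2α = 53.13°
edge 1: e_1 = (-0.13, -1.35);  n_1 = (-0.9954, +0.0959)
edge 3: e_3 = (+1.39, +1.46);  n_3 = (+0.7243, -0.6895)
∠(n_1, n_3) = 141.91°
δ = |180° − 141.91°| = 38.09°
38.09° ≤ 2α = 53.13°  →  valid

δ = 38.09°, valid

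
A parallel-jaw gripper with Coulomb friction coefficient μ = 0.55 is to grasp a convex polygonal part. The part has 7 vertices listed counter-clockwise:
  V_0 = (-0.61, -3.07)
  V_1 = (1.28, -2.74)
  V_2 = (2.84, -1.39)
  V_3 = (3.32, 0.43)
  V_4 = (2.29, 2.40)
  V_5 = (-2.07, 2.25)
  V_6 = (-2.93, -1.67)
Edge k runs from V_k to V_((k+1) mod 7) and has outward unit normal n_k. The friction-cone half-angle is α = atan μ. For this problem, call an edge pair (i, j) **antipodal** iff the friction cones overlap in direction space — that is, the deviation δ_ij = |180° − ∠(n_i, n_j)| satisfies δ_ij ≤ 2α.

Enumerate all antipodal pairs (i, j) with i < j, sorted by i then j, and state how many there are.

count = 7; pairs: (0,4), (1,4), (1,5), (2,5), (3,5), (3,6), (4,6)

α = atan 0.55 = 28.81°;  2α = 57.62°
n_0 = (+0.1720, -0.9851)
n_1 = (+0.6544, -0.7562)
n_2 = (+0.9669, -0.2550)
n_3 = (+0.8862, +0.4633)
n_4 = (-0.0344, +0.9994)
n_5 = (-0.9768, +0.2143)
n_6 = (-0.5167, -0.8562)
  (0,1): δ = 149.03°  ·
  (0,2): δ = 114.68°  ·
  (0,3): δ = 72.30°  ·
  (0,4): δ = 7.93°  ✓
  (0,5): δ = 67.72°  ·
  (0,6): δ = 138.99°  ·
  (1,2): δ = 145.65°  ·
  (1,3): δ = 103.27°  ·
  (1,4): δ = 38.90°  ✓
  (1,5): δ = 36.75°  ✓
  (1,6): δ = 108.02°  ·
  (2,3): δ = 137.62°  ·
  (2,4): δ = 73.26°  ·
  (2,5): δ = 2.40°  ✓
  (2,6): δ = 73.67°  ·
  (3,4): δ = 115.63°  ·
  (3,5): δ = 39.98°  ✓
  (3,6): δ = 31.29°  ✓
  (4,5): δ = 104.34°  ·
  (4,6): δ = 33.08°  ✓
  (5,6): δ = 108.73°  ·
antipodal pairs: 7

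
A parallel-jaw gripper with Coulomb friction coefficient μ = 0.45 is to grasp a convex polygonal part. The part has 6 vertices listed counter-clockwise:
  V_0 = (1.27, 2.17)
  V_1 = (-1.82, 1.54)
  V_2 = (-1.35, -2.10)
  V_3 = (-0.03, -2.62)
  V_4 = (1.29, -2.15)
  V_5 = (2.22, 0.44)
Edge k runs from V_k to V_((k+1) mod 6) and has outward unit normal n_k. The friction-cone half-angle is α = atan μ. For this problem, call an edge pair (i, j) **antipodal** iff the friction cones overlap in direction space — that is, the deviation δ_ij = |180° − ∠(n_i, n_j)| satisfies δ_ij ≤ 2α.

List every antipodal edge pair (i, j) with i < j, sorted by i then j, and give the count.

α = atan 0.45 = 24.23°;  2α = 48.46°
n_0 = (-0.1998, +0.9798)
n_1 = (-0.9918, -0.1281)
n_2 = (-0.3665, -0.9304)
n_3 = (+0.3354, -0.9421)
n_4 = (+0.9412, -0.3379)
n_5 = (+0.8765, +0.4813)
  (0,1): δ = 94.17°  ·
  (0,2): δ = 33.03°  ✓
  (0,3): δ = 8.08°  ✓
  (0,4): δ = 58.72°  ·
  (0,5): δ = 107.25°  ·
  (1,2): δ = 118.86°  ·
  (1,3): δ = 77.76°  ·
  (1,4): δ = 27.11°  ✓
  (1,5): δ = 21.42°  ✓
  (2,3): δ = 138.90°  ·
  (2,4): δ = 88.25°  ·
  (2,5): δ = 39.73°  ✓
  (3,4): δ = 129.35°  ·
  (3,5): δ = 80.83°  ·
  (4,5): δ = 131.48°  ·
antipodal pairs: 5

count = 5; pairs: (0,2), (0,3), (1,4), (1,5), (2,5)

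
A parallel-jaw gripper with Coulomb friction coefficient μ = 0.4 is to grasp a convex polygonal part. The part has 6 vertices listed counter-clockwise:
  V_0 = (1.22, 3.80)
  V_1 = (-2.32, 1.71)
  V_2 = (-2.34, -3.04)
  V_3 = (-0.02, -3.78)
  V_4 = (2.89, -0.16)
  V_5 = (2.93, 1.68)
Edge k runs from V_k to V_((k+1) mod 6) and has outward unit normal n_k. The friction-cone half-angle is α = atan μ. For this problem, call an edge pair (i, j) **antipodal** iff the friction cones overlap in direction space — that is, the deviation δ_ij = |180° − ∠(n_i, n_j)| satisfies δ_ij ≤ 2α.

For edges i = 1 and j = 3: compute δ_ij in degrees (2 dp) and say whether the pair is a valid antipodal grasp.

α = atan 0.4 = 21.80°;  2α = 43.60°
edge 1: e_1 = (-0.02, -4.75);  n_1 = (-1.0000, +0.0042)
edge 3: e_3 = (+2.91, +3.62);  n_3 = (+0.7794, -0.6265)
∠(n_1, n_3) = 141.45°
δ = |180° − 141.45°| = 38.55°
38.55° ≤ 2α = 43.60°  →  valid

δ = 38.55°, valid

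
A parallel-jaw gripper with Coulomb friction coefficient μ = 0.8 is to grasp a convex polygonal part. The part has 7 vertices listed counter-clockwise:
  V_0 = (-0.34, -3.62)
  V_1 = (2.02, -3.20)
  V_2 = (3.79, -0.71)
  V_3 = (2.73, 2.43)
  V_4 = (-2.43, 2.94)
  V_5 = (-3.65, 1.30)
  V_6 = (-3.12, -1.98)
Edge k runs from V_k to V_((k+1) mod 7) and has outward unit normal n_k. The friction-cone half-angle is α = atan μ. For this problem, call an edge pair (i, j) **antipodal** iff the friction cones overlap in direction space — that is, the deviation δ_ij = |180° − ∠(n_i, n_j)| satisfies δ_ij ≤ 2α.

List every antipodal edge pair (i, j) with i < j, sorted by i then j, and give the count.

α = atan 0.8 = 38.66°;  2α = 77.32°
n_0 = (+0.1752, -0.9845)
n_1 = (+0.8151, -0.5794)
n_2 = (+0.9475, +0.3198)
n_3 = (+0.0984, +0.9952)
n_4 = (-0.8023, +0.5969)
n_5 = (-0.9872, -0.1595)
n_6 = (-0.5081, -0.8613)
  (0,1): δ = 135.50°  ·
  (0,2): δ = 81.44°  ·
  (0,3): δ = 15.74°  ✓
  (0,4): δ = 43.26°  ✓
  (0,5): δ = 89.09°  ·
  (0,6): δ = 139.37°  ·
  (1,2): δ = 125.94°  ·
  (1,3): δ = 60.24°  ✓
  (1,4): δ = 1.24°  ✓
  (1,5): δ = 44.59°  ✓
  (1,6): δ = 94.87°  ·
  (2,3): δ = 114.30°  ·
  (2,4): δ = 55.30°  ✓
  (2,5): δ = 9.47°  ✓
  (2,6): δ = 40.81°  ✓
  (3,4): δ = 121.00°  ·
  (3,5): δ = 75.18°  ✓
  (3,6): δ = 24.89°  ✓
  (4,5): δ = 134.18°  ·
  (4,6): δ = 83.89°  ·
  (5,6): δ = 129.72°  ·
antipodal pairs: 10

count = 10; pairs: (0,3), (0,4), (1,3), (1,4), (1,5), (2,4), (2,5), (2,6), (3,5), (3,6)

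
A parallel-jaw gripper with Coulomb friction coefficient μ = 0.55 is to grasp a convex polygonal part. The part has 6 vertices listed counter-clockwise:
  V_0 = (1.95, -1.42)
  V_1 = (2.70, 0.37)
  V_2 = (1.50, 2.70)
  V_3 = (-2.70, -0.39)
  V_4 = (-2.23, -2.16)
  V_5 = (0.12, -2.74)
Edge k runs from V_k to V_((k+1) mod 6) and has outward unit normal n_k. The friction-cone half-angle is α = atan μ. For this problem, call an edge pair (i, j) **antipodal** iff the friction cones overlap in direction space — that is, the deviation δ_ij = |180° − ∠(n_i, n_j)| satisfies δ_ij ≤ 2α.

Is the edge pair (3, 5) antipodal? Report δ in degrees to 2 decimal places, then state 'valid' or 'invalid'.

α = atan 0.55 = 28.81°;  2α = 57.62°
edge 3: e_3 = (+0.47, -1.77);  n_3 = (-0.9665, -0.2566)
edge 5: e_5 = (+1.83, +1.32);  n_5 = (+0.5850, -0.8110)
∠(n_3, n_5) = 110.93°
δ = |180° − 110.93°| = 69.07°
69.07° > 2α = 57.62°  →  invalid

δ = 69.07°, invalid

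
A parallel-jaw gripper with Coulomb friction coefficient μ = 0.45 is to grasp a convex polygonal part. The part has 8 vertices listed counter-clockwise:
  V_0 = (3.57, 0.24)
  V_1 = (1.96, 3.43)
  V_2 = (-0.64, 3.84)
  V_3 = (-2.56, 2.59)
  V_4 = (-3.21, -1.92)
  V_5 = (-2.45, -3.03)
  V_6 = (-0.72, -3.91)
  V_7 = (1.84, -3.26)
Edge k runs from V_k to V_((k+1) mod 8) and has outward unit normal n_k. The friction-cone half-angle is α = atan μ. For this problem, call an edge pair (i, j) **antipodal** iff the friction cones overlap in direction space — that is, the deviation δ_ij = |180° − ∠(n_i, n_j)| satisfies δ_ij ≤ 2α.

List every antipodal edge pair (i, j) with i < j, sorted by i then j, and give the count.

count = 9; pairs: (0,3), (0,4), (0,5), (1,4), (1,5), (1,6), (2,6), (2,7), (3,7)

α = atan 0.45 = 24.23°;  2α = 48.46°
n_0 = (+0.8927, +0.4506)
n_1 = (+0.1558, +0.9878)
n_2 = (-0.5456, +0.8380)
n_3 = (-0.9898, +0.1427)
n_4 = (-0.8251, -0.5650)
n_5 = (-0.4534, -0.8913)
n_6 = (+0.2461, -0.9692)
n_7 = (+0.8965, -0.4431)
  (0,1): δ = 125.74°  ·
  (0,2): δ = 83.71°  ·
  (0,3): δ = 34.98°  ✓
  (0,4): δ = 7.62°  ✓
  (0,5): δ = 36.26°  ✓
  (0,6): δ = 77.47°  ·
  (0,7): δ = 126.92°  ·
  (1,2): δ = 137.97°  ·
  (1,3): δ = 89.24°  ·
  (1,4): δ = 46.64°  ✓
  (1,5): δ = 18.00°  ✓
  (1,6): δ = 23.21°  ✓
  (1,7): δ = 72.66°  ·
  (2,3): δ = 131.27°  ·
  (2,4): δ = 88.67°  ·
  (2,5): δ = 60.03°  ·
  (2,6): δ = 18.82°  ✓
  (2,7): δ = 30.63°  ✓
  (3,4): δ = 137.40°  ·
  (3,5): δ = 108.76°  ·
  (3,6): δ = 67.55°  ·
  (3,7): δ = 18.10°  ✓
  (4,5): δ = 151.36°  ·
  (4,6): δ = 110.15°  ·
  (4,7): δ = 60.70°  ·
  (5,6): δ = 138.79°  ·
  (5,7): δ = 89.34°  ·
  (6,7): δ = 130.55°  ·
antipodal pairs: 9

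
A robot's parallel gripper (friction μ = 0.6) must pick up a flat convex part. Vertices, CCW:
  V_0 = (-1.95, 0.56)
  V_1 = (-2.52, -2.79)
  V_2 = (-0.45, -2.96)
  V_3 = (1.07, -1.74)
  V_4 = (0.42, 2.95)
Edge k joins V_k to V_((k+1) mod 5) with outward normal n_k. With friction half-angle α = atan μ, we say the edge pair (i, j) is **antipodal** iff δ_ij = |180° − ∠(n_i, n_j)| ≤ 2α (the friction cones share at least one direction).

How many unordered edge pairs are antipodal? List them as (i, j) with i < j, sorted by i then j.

count = 5; pairs: (0,2), (0,3), (1,4), (2,4), (3,4)

α = atan 0.6 = 30.96°;  2α = 61.93°
n_0 = (-0.9858, +0.1677)
n_1 = (-0.0819, -0.9966)
n_2 = (+0.6259, -0.7799)
n_3 = (+0.9905, +0.1373)
n_4 = (-0.7101, +0.7041)
  (0,1): δ = 85.04°  ·
  (0,2): δ = 41.59°  ✓
  (0,3): δ = 17.55°  ✓
  (0,4): δ = 144.90°  ·
  (1,2): δ = 136.55°  ·
  (1,3): δ = 77.41°  ·
  (1,4): δ = 49.94°  ✓
  (2,3): δ = 120.86°  ·
  (2,4): δ = 6.49°  ✓
  (3,4): δ = 52.65°  ✓
antipodal pairs: 5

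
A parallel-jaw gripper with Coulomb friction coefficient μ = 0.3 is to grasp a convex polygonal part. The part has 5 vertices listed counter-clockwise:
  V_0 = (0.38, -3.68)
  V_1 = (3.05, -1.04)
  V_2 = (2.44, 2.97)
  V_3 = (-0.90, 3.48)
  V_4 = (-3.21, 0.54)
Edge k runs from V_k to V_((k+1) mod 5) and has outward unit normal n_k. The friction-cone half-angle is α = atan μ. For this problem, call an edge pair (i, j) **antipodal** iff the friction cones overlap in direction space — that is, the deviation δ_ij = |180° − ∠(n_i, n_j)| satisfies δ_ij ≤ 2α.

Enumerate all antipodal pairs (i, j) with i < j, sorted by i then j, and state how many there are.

count = 2; pairs: (0,3), (1,4)

α = atan 0.3 = 16.70°;  2α = 33.40°
n_0 = (+0.7031, -0.7111)
n_1 = (+0.9886, +0.1504)
n_2 = (+0.1509, +0.9885)
n_3 = (-0.7863, +0.6178)
n_4 = (-0.7617, -0.6480)
  (0,1): δ = 126.03°  ·
  (0,2): δ = 53.36°  ·
  (0,3): δ = 7.17°  ✓
  (0,4): δ = 85.71°  ·
  (1,2): δ = 107.33°  ·
  (1,3): δ = 46.81°  ·
  (1,4): δ = 31.74°  ✓
  (2,3): δ = 119.48°  ·
  (2,4): δ = 40.93°  ·
  (3,4): δ = 101.45°  ·
antipodal pairs: 2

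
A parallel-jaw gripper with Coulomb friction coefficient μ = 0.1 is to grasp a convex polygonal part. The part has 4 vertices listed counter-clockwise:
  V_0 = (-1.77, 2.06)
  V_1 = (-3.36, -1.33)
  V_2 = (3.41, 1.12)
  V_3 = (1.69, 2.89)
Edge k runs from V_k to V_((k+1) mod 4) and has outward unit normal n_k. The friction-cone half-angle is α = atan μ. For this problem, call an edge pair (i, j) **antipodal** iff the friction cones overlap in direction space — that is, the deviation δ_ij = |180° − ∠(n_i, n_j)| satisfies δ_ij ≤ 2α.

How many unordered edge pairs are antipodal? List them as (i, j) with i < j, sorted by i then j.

count = 1; pairs: (1,3)

α = atan 0.1 = 5.71°;  2α = 11.42°
n_0 = (-0.9054, +0.4246)
n_1 = (+0.3403, -0.9403)
n_2 = (+0.7172, +0.6969)
n_3 = (-0.2333, +0.9724)
  (0,1): δ = 44.98°  ·
  (0,2): δ = 69.31°  ·
  (0,3): δ = 128.62°  ·
  (1,2): δ = 65.72°  ·
  (1,3): δ = 6.41°  ✓
  (2,3): δ = 120.69°  ·
antipodal pairs: 1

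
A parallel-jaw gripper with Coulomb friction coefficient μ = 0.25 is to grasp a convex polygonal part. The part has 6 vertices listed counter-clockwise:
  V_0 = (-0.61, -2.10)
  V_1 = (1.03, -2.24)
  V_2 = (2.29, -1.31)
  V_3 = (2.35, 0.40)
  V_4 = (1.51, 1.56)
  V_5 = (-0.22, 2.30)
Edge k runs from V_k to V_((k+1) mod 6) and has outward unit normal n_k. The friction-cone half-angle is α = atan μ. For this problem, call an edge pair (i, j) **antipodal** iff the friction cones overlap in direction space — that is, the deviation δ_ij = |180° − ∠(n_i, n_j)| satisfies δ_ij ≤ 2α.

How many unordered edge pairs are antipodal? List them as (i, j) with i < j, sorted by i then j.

count = 2; pairs: (0,4), (2,5)

α = atan 0.25 = 14.04°;  2α = 28.07°
n_0 = (-0.0851, -0.9964)
n_1 = (+0.5939, -0.8046)
n_2 = (+0.9994, -0.0351)
n_3 = (+0.8099, +0.5865)
n_4 = (+0.3933, +0.9194)
n_5 = (-0.9961, +0.0883)
  (0,1): δ = 138.69°  ·
  (0,2): δ = 87.13°  ·
  (0,3): δ = 49.21°  ·
  (0,4): δ = 18.28°  ✓
  (0,5): δ = 89.81°  ·
  (1,2): δ = 128.44°  ·
  (1,3): δ = 90.52°  ·
  (1,4): δ = 59.59°  ·
  (1,5): δ = 48.50°  ·
  (2,3): δ = 142.08°  ·
  (2,4): δ = 111.15°  ·
  (2,5): δ = 3.06°  ✓
  (3,4): δ = 149.07°  ·
  (3,5): δ = 40.97°  ·
  (4,5): δ = 71.91°  ·
antipodal pairs: 2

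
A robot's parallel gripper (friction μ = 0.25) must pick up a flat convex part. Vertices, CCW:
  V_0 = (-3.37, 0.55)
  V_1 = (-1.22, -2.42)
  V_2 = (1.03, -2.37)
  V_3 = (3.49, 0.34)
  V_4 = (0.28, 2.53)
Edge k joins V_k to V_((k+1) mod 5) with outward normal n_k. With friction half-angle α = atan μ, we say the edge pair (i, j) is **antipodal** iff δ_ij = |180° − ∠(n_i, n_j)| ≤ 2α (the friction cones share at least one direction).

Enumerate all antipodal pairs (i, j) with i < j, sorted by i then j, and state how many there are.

α = atan 0.25 = 14.04°;  2α = 28.07°
n_0 = (-0.8100, -0.5864)
n_1 = (+0.0222, -0.9998)
n_2 = (+0.7404, -0.6721)
n_3 = (+0.5636, +0.8261)
n_4 = (-0.4768, +0.8790)
  (0,1): δ = 124.63°  ·
  (0,2): δ = 78.13°  ·
  (0,3): δ = 19.80°  ✓
  (0,4): δ = 82.58°  ·
  (1,2): δ = 133.50°  ·
  (1,3): δ = 35.58°  ·
  (1,4): δ = 27.21°  ✓
  (2,3): δ = 82.07°  ·
  (2,4): δ = 19.29°  ✓
  (3,4): δ = 117.22°  ·
antipodal pairs: 3

count = 3; pairs: (0,3), (1,4), (2,4)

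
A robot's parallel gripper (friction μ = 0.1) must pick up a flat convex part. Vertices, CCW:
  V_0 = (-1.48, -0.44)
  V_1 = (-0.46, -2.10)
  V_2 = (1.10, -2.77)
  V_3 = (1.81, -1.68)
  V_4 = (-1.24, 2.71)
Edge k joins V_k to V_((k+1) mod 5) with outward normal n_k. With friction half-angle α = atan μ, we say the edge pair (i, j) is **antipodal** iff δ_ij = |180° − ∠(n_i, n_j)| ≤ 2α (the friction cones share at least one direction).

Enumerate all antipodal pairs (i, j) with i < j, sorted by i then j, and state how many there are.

count = 1; pairs: (0,3)

α = atan 0.1 = 5.71°;  2α = 11.42°
n_0 = (-0.8520, -0.5235)
n_1 = (-0.3946, -0.9188)
n_2 = (+0.8379, -0.5458)
n_3 = (+0.8212, +0.5706)
n_4 = (-0.9971, +0.0760)
  (0,1): δ = 144.81°  ·
  (0,2): δ = 64.65°  ·
  (0,3): δ = 3.22°  ✓
  (0,4): δ = 144.07°  ·
  (1,2): δ = 99.84°  ·
  (1,3): δ = 31.97°  ·
  (1,4): δ = 108.89°  ·
  (2,3): δ = 112.13°  ·
  (2,4): δ = 28.72°  ·
  (3,4): δ = 39.15°  ·
antipodal pairs: 1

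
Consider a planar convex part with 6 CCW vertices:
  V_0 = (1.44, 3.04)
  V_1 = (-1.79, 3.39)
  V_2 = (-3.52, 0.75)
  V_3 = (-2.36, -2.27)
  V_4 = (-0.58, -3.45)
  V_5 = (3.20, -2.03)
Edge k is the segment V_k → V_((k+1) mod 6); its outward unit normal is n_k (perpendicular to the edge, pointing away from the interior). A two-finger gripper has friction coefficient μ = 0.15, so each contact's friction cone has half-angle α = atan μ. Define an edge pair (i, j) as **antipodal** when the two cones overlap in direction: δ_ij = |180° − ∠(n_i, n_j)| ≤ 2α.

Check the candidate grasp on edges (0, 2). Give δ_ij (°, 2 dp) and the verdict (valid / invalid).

α = atan 0.15 = 8.53°;  2α = 17.06°
edge 0: e_0 = (-3.23, +0.35);  n_0 = (+0.1077, +0.9942)
edge 2: e_2 = (+1.16, -3.02);  n_2 = (-0.9335, -0.3586)
∠(n_0, n_2) = 117.20°
δ = |180° − 117.20°| = 62.80°
62.80° > 2α = 17.06°  →  invalid

δ = 62.80°, invalid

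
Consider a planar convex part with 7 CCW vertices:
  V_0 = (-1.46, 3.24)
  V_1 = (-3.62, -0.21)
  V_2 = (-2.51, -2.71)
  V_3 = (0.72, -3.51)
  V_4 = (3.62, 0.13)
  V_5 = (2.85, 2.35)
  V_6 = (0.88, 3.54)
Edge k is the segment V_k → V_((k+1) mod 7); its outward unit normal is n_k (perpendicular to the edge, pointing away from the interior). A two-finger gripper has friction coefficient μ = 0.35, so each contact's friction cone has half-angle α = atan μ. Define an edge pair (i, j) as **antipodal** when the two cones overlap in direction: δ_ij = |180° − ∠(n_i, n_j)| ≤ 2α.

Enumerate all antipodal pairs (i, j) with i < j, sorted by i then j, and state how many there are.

α = atan 0.35 = 19.29°;  2α = 38.58°
n_0 = (-0.8476, +0.5307)
n_1 = (-0.9140, -0.4058)
n_2 = (-0.2404, -0.9707)
n_3 = (+0.7821, -0.6231)
n_4 = (+0.9448, +0.3277)
n_5 = (+0.5170, +0.8560)
n_6 = (-0.1272, +0.9919)
  (0,1): δ = 124.01°  ·
  (0,2): δ = 71.86°  ·
  (0,3): δ = 6.49°  ✓
  (0,4): δ = 51.18°  ·
  (0,5): δ = 90.92°  ·
  (0,6): δ = 129.36°  ·
  (1,2): δ = 127.85°  ·
  (1,3): δ = 62.49°  ·
  (1,4): δ = 4.81°  ✓
  (1,5): δ = 34.92°  ✓
  (1,6): δ = 73.36°  ·
  (2,3): δ = 114.63°  ·
  (2,4): δ = 56.96°  ·
  (2,5): δ = 17.22°  ✓
  (2,6): δ = 21.22°  ✓
  (3,4): δ = 122.33°  ·
  (3,5): δ = 82.59°  ·
  (3,6): δ = 44.15°  ·
  (4,5): δ = 140.26°  ·
  (4,6): δ = 101.82°  ·
  (5,6): δ = 141.56°  ·
antipodal pairs: 5

count = 5; pairs: (0,3), (1,4), (1,5), (2,5), (2,6)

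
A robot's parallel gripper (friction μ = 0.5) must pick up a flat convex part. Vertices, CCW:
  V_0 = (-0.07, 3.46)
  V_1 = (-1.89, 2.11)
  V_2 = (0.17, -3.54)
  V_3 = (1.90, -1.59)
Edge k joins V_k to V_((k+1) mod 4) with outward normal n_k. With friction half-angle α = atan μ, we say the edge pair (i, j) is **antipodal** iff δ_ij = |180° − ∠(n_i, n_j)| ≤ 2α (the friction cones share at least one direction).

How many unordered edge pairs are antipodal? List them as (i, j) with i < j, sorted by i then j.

α = atan 0.5 = 26.57°;  2α = 53.13°
n_0 = (-0.5958, +0.8032)
n_1 = (-0.9395, -0.3425)
n_2 = (+0.7480, -0.6636)
n_3 = (+0.9316, +0.3634)
  (0,1): δ = 106.53°  ·
  (0,2): δ = 11.85°  ✓
  (0,3): δ = 74.74°  ·
  (1,2): δ = 61.61°  ·
  (1,3): δ = 1.28°  ✓
  (2,3): δ = 117.11°  ·
antipodal pairs: 2

count = 2; pairs: (0,2), (1,3)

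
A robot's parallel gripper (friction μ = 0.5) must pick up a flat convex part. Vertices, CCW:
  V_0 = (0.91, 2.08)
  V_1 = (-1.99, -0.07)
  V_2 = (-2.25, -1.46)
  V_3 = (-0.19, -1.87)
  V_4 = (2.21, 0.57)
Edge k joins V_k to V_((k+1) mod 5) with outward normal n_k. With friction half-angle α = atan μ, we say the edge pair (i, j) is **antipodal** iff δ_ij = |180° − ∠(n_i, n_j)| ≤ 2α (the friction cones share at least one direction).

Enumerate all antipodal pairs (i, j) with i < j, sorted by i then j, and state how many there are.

α = atan 0.5 = 26.57°;  2α = 53.13°
n_0 = (-0.5956, +0.8033)
n_1 = (-0.9830, +0.1839)
n_2 = (-0.1952, -0.9808)
n_3 = (+0.7129, -0.7012)
n_4 = (+0.7578, +0.6524)
  (0,1): δ = 137.15°  ·
  (0,2): δ = 47.81°  ✓
  (0,3): δ = 8.92°  ✓
  (0,4): δ = 94.17°  ·
  (1,2): δ = 90.66°  ·
  (1,3): δ = 33.93°  ✓
  (1,4): δ = 51.32°  ✓
  (2,3): δ = 123.27°  ·
  (2,4): δ = 38.02°  ✓
  (3,4): δ = 94.75°  ·
antipodal pairs: 5

count = 5; pairs: (0,2), (0,3), (1,3), (1,4), (2,4)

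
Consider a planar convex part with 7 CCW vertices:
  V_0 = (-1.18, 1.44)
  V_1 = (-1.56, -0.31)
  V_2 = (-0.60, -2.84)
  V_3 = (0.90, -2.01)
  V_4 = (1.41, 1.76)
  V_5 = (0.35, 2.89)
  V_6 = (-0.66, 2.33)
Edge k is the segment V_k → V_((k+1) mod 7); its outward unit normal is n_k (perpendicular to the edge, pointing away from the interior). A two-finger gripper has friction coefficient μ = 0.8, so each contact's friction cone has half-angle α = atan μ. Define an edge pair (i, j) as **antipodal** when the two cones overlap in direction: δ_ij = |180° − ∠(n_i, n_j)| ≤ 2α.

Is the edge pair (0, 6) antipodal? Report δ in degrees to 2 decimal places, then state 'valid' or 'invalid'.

δ = 161.95°, invalid

α = atan 0.8 = 38.66°;  2α = 77.32°
edge 0: e_0 = (-0.38, -1.75);  n_0 = (-0.9772, +0.2122)
edge 6: e_6 = (-0.52, -0.89);  n_6 = (-0.8634, +0.5045)
∠(n_0, n_6) = 18.05°
δ = |180° − 18.05°| = 161.95°
161.95° > 2α = 77.32°  →  invalid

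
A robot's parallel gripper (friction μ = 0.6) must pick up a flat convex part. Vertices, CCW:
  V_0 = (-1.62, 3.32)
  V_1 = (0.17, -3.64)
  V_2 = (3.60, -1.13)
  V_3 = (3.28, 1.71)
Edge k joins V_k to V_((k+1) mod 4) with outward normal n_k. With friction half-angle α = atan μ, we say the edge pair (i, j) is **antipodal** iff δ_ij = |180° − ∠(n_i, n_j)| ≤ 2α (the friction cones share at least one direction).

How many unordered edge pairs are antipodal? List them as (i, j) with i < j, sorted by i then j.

count = 3; pairs: (0,2), (0,3), (1,3)

α = atan 0.6 = 30.96°;  2α = 61.93°
n_0 = (-0.9685, -0.2491)
n_1 = (+0.5905, -0.8070)
n_2 = (+0.9937, +0.1120)
n_3 = (+0.3122, +0.9500)
  (0,1): δ = 68.23°  ·
  (0,2): δ = 7.99°  ✓
  (0,3): δ = 57.39°  ✓
  (1,2): δ = 119.77°  ·
  (1,3): δ = 54.38°  ✓
  (2,3): δ = 114.62°  ·
antipodal pairs: 3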